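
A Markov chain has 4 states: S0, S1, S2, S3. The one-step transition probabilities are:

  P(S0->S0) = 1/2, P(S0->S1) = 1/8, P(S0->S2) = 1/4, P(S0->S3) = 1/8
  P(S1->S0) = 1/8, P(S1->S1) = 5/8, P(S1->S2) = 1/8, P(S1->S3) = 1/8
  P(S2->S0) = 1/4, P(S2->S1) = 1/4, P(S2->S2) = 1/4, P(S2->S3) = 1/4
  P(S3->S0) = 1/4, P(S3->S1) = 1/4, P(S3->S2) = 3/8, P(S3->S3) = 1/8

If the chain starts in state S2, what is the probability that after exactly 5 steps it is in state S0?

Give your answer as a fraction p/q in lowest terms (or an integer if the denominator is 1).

Answer: 4543/16384

Derivation:
Computing P^5 by repeated multiplication:
P^1 =
  S0: [1/2, 1/8, 1/4, 1/8]
  S1: [1/8, 5/8, 1/8, 1/8]
  S2: [1/4, 1/4, 1/4, 1/4]
  S3: [1/4, 1/4, 3/8, 1/8]
P^2 =
  S0: [23/64, 15/64, 1/4, 5/32]
  S1: [13/64, 15/32, 3/16, 9/64]
  S2: [9/32, 5/16, 1/4, 5/32]
  S3: [9/32, 5/16, 15/64, 11/64]
P^3 =
  S0: [159/512, 75/256, 123/512, 5/32]
  S1: [31/128, 205/512, 107/512, 19/128]
  S2: [9/32, 85/256, 59/256, 5/32]
  S3: [9/32, 85/256, 119/512, 79/512]
P^4 =
  S0: [149/512, 1315/4096, 477/2048, 635/4096]
  S1: [1067/4096, 1515/4096, 895/4096, 619/4096]
  S2: [571/2048, 695/2048, 467/2048, 315/2048]
  S3: [571/2048, 695/2048, 933/4096, 631/4096]
P^5 =
  S0: [9261/32768, 10945/32768, 939/4096, 2525/16384]
  S1: [8811/32768, 5835/16384, 57/256, 4991/32768]
  S2: [4543/16384, 2805/8192, 929/4096, 2515/16384]
  S3: [4543/16384, 2805/8192, 7433/32768, 5029/32768]

(P^5)[S2 -> S0] = 4543/16384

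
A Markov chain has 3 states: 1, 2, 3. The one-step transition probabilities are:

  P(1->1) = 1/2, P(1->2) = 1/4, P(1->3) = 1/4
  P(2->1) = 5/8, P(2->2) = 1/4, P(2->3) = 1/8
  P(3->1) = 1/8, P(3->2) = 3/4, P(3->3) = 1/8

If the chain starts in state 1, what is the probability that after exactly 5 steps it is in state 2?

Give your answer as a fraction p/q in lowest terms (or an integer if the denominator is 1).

Answer: 701/2048

Derivation:
Computing P^5 by repeated multiplication:
P^1 =
  1: [1/2, 1/4, 1/4]
  2: [5/8, 1/4, 1/8]
  3: [1/8, 3/4, 1/8]
P^2 =
  1: [7/16, 3/8, 3/16]
  2: [31/64, 5/16, 13/64]
  3: [35/64, 5/16, 9/64]
P^3 =
  1: [61/128, 11/32, 23/128]
  2: [237/512, 45/128, 95/512]
  3: [249/512, 41/128, 99/512]
P^4 =
  1: [487/1024, 87/256, 189/1024]
  2: [1943/4096, 351/1024, 749/4096]
  3: [1915/4096, 355/1024, 761/4096]
P^5 =
  1: [3877/8192, 701/2048, 1511/8192]
  2: [15541/32768, 2797/8192, 6039/32768]
  3: [15521/32768, 2809/8192, 6011/32768]

(P^5)[1 -> 2] = 701/2048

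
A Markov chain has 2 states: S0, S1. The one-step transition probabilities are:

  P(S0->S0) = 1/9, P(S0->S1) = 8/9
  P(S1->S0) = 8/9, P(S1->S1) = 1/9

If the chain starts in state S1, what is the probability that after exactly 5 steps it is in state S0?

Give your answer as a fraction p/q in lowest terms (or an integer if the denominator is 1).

Answer: 37928/59049

Derivation:
Computing P^5 by repeated multiplication:
P^1 =
  S0: [1/9, 8/9]
  S1: [8/9, 1/9]
P^2 =
  S0: [65/81, 16/81]
  S1: [16/81, 65/81]
P^3 =
  S0: [193/729, 536/729]
  S1: [536/729, 193/729]
P^4 =
  S0: [4481/6561, 2080/6561]
  S1: [2080/6561, 4481/6561]
P^5 =
  S0: [21121/59049, 37928/59049]
  S1: [37928/59049, 21121/59049]

(P^5)[S1 -> S0] = 37928/59049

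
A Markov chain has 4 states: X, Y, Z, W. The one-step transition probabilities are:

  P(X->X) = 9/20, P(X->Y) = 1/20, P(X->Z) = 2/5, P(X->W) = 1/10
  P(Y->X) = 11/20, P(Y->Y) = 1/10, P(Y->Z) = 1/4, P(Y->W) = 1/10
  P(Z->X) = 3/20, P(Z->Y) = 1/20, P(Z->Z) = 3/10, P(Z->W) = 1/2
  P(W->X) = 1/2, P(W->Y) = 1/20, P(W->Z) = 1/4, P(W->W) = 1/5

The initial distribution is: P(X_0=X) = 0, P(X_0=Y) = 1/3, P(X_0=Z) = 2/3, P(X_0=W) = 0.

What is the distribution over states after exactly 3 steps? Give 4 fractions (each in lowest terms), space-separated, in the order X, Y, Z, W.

Propagating the distribution step by step (d_{t+1} = d_t * P):
d_0 = (X=0, Y=1/3, Z=2/3, W=0)
  d_1[X] = 0*9/20 + 1/3*11/20 + 2/3*3/20 + 0*1/2 = 17/60
  d_1[Y] = 0*1/20 + 1/3*1/10 + 2/3*1/20 + 0*1/20 = 1/15
  d_1[Z] = 0*2/5 + 1/3*1/4 + 2/3*3/10 + 0*1/4 = 17/60
  d_1[W] = 0*1/10 + 1/3*1/10 + 2/3*1/2 + 0*1/5 = 11/30
d_1 = (X=17/60, Y=1/15, Z=17/60, W=11/30)
  d_2[X] = 17/60*9/20 + 1/15*11/20 + 17/60*3/20 + 11/30*1/2 = 39/100
  d_2[Y] = 17/60*1/20 + 1/15*1/10 + 17/60*1/20 + 11/30*1/20 = 4/75
  d_2[Z] = 17/60*2/5 + 1/15*1/4 + 17/60*3/10 + 11/30*1/4 = 23/75
  d_2[W] = 17/60*1/10 + 1/15*1/10 + 17/60*1/2 + 11/30*1/5 = 1/4
d_2 = (X=39/100, Y=4/75, Z=23/75, W=1/4)
  d_3[X] = 39/100*9/20 + 4/75*11/20 + 23/75*3/20 + 1/4*1/2 = 451/1200
  d_3[Y] = 39/100*1/20 + 4/75*1/10 + 23/75*1/20 + 1/4*1/20 = 79/1500
  d_3[Z] = 39/100*2/5 + 4/75*1/4 + 23/75*3/10 + 1/4*1/4 = 1943/6000
  d_3[W] = 39/100*1/10 + 4/75*1/10 + 23/75*1/2 + 1/4*1/5 = 743/3000
d_3 = (X=451/1200, Y=79/1500, Z=1943/6000, W=743/3000)

Answer: 451/1200 79/1500 1943/6000 743/3000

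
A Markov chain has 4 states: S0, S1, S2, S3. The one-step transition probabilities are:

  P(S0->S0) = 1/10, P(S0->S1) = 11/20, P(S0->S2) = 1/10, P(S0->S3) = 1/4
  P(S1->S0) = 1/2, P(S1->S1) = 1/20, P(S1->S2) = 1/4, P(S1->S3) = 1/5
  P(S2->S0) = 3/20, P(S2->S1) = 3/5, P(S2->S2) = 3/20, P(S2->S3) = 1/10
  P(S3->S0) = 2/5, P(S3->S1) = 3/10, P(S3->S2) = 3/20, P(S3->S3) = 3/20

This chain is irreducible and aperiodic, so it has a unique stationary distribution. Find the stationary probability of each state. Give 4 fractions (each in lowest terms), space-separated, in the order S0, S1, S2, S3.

The stationary distribution satisfies pi = pi * P, i.e.:
  pi_S0 = 1/10*pi_S0 + 1/2*pi_S1 + 3/20*pi_S2 + 2/5*pi_S3
  pi_S1 = 11/20*pi_S0 + 1/20*pi_S1 + 3/5*pi_S2 + 3/10*pi_S3
  pi_S2 = 1/10*pi_S0 + 1/4*pi_S1 + 3/20*pi_S2 + 3/20*pi_S3
  pi_S3 = 1/4*pi_S0 + 1/5*pi_S1 + 1/10*pi_S2 + 3/20*pi_S3
with normalization: pi_S0 + pi_S1 + pi_S2 + pi_S3 = 1.

Using the first 3 balance equations plus normalization, the linear system A*pi = b is:
  [-9/10, 1/2, 3/20, 2/5] . pi = 0
  [11/20, -19/20, 3/5, 3/10] . pi = 0
  [1/10, 1/4, -17/20, 3/20] . pi = 0
  [1, 1, 1, 1] . pi = 1

Solving yields:
  pi_S0 = 107/355
  pi_S1 = 121/355
  pi_S2 = 12/71
  pi_S3 = 67/355

Verification (pi * P):
  107/355*1/10 + 121/355*1/2 + 12/71*3/20 + 67/355*2/5 = 107/355 = pi_S0  (ok)
  107/355*11/20 + 121/355*1/20 + 12/71*3/5 + 67/355*3/10 = 121/355 = pi_S1  (ok)
  107/355*1/10 + 121/355*1/4 + 12/71*3/20 + 67/355*3/20 = 12/71 = pi_S2  (ok)
  107/355*1/4 + 121/355*1/5 + 12/71*1/10 + 67/355*3/20 = 67/355 = pi_S3  (ok)

Answer: 107/355 121/355 12/71 67/355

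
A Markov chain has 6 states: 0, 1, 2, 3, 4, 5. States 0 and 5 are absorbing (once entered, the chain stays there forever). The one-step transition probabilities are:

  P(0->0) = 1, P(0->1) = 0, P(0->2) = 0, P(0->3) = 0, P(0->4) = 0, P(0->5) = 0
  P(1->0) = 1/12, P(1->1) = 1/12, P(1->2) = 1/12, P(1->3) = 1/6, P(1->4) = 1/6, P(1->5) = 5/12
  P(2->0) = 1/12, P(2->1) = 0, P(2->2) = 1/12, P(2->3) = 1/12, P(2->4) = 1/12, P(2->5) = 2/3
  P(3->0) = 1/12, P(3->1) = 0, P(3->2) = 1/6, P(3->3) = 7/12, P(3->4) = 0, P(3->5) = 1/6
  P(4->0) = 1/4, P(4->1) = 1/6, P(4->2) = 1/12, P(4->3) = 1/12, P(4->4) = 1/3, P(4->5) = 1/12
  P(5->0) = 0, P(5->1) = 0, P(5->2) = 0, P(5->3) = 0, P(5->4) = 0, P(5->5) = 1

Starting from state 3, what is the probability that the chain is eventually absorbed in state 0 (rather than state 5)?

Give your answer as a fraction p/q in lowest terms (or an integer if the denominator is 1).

Answer: 1149/4357

Derivation:
Let a_i = P(absorbed in 0 | start in state i).
Boundary conditions: a_0 = 1, a_5 = 0.
For each transient state i, a_i = sum_j P(i->j) * a_j:
  a_1 = 1/12*a_0 + 1/12*a_1 + 1/12*a_2 + 1/6*a_3 + 1/6*a_4 + 5/12*a_5
  a_2 = 1/12*a_0 + 0*a_1 + 1/12*a_2 + 1/12*a_3 + 1/12*a_4 + 2/3*a_5
  a_3 = 1/12*a_0 + 0*a_1 + 1/6*a_2 + 7/12*a_3 + 0*a_4 + 1/6*a_5
  a_4 = 1/4*a_0 + 1/6*a_1 + 1/12*a_2 + 1/12*a_3 + 1/3*a_4 + 1/12*a_5

Substituting a_0 = 1 and a_5 = 0, rearrange to (I - Q) a = r where r[i] = P(i -> 0):
  [11/12, -1/12, -1/6, -1/6] . (a_1, a_2, a_3, a_4) = 1/12
  [0, 11/12, -1/12, -1/12] . (a_1, a_2, a_3, a_4) = 1/12
  [0, -1/6, 5/12, 0] . (a_1, a_2, a_3, a_4) = 1/12
  [-1/6, -1/12, -1/12, 2/3] . (a_1, a_2, a_3, a_4) = 1/4

Solving yields:
  a_1 = 1055/4357
  a_2 = 694/4357
  a_3 = 1149/4357
  a_4 = 2128/4357

Starting state is 3, so the absorption probability is a_3 = 1149/4357.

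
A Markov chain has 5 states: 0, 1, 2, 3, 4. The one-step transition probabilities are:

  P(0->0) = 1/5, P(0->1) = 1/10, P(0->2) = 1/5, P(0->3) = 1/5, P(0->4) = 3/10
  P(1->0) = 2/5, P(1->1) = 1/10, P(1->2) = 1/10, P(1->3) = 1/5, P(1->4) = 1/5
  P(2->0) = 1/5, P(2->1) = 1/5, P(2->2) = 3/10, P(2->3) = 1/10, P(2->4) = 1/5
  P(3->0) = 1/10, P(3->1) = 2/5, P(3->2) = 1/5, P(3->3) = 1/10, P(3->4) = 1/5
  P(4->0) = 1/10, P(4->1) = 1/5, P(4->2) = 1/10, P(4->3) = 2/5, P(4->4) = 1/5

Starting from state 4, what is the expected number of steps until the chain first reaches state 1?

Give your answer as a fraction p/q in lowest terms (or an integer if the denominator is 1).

Answer: 2380/563

Derivation:
Let h_i = expected steps to first reach 1 from state i.
Boundary: h_1 = 0.
First-step equations for the other states:
  h_0 = 1 + 1/5*h_0 + 1/10*h_1 + 1/5*h_2 + 1/5*h_3 + 3/10*h_4
  h_2 = 1 + 1/5*h_0 + 1/5*h_1 + 3/10*h_2 + 1/10*h_3 + 1/5*h_4
  h_3 = 1 + 1/10*h_0 + 2/5*h_1 + 1/5*h_2 + 1/10*h_3 + 1/5*h_4
  h_4 = 1 + 1/10*h_0 + 1/5*h_1 + 1/10*h_2 + 2/5*h_3 + 1/5*h_4

Substituting h_1 = 0 and rearranging gives the linear system (I - Q) h = 1:
  [4/5, -1/5, -1/5, -3/10] . (h_0, h_2, h_3, h_4) = 1
  [-1/5, 7/10, -1/10, -1/5] . (h_0, h_2, h_3, h_4) = 1
  [-1/10, -1/5, 9/10, -1/5] . (h_0, h_2, h_3, h_4) = 1
  [-1/10, -1/10, -2/5, 4/5] . (h_0, h_2, h_3, h_4) = 1

Solving yields:
  h_0 = 5485/1126
  h_2 = 5115/1126
  h_3 = 4055/1126
  h_4 = 2380/563

Starting state is 4, so the expected hitting time is h_4 = 2380/563.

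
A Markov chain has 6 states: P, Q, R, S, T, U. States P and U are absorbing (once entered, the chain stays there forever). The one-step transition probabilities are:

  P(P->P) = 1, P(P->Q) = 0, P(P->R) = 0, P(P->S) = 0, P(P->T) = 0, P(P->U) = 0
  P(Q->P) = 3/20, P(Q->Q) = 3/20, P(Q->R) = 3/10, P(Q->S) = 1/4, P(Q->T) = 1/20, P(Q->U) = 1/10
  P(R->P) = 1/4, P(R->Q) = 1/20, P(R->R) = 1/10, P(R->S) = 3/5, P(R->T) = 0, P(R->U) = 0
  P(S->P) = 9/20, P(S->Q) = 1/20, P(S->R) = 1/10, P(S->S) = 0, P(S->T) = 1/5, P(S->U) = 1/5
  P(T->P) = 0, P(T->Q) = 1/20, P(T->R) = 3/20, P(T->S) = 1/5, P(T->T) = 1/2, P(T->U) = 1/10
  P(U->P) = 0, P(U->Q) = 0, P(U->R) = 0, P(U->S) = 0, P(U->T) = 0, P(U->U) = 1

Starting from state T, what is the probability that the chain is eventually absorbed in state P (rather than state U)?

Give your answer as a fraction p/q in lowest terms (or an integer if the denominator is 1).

Answer: 6478/11433

Derivation:
Let a_i = P(absorbed in P | start in state i).
Boundary conditions: a_P = 1, a_U = 0.
For each transient state i, a_i = sum_j P(i->j) * a_j:
  a_Q = 3/20*a_P + 3/20*a_Q + 3/10*a_R + 1/4*a_S + 1/20*a_T + 1/10*a_U
  a_R = 1/4*a_P + 1/20*a_Q + 1/10*a_R + 3/5*a_S + 0*a_T + 0*a_U
  a_S = 9/20*a_P + 1/20*a_Q + 1/10*a_R + 0*a_S + 1/5*a_T + 1/5*a_U
  a_T = 0*a_P + 1/20*a_Q + 3/20*a_R + 1/5*a_S + 1/2*a_T + 1/10*a_U

Substituting a_P = 1 and a_U = 0, rearrange to (I - Q) a = r where r[i] = P(i -> P):
  [17/20, -3/10, -1/4, -1/20] . (a_Q, a_R, a_S, a_T) = 3/20
  [-1/20, 9/10, -3/5, 0] . (a_Q, a_R, a_S, a_T) = 1/4
  [-1/20, -1/10, 1, -1/5] . (a_Q, a_R, a_S, a_T) = 9/20
  [-1/20, -3/20, -1/5, 1/2] . (a_Q, a_R, a_S, a_T) = 0

Solving yields:
  a_Q = 2583/3811
  a_R = 8741/11433
  a_S = 7702/11433
  a_T = 6478/11433

Starting state is T, so the absorption probability is a_T = 6478/11433.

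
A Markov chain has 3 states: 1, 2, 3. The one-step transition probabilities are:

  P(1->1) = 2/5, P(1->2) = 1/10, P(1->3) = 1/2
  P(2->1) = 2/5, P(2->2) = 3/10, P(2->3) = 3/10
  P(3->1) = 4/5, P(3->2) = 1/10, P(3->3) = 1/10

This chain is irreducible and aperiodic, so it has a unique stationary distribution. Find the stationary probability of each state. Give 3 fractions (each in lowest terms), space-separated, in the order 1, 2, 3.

Answer: 15/28 1/8 19/56

Derivation:
The stationary distribution satisfies pi = pi * P, i.e.:
  pi_1 = 2/5*pi_1 + 2/5*pi_2 + 4/5*pi_3
  pi_2 = 1/10*pi_1 + 3/10*pi_2 + 1/10*pi_3
  pi_3 = 1/2*pi_1 + 3/10*pi_2 + 1/10*pi_3
with normalization: pi_1 + pi_2 + pi_3 = 1.

Using the first 2 balance equations plus normalization, the linear system A*pi = b is:
  [-3/5, 2/5, 4/5] . pi = 0
  [1/10, -7/10, 1/10] . pi = 0
  [1, 1, 1] . pi = 1

Solving yields:
  pi_1 = 15/28
  pi_2 = 1/8
  pi_3 = 19/56

Verification (pi * P):
  15/28*2/5 + 1/8*2/5 + 19/56*4/5 = 15/28 = pi_1  (ok)
  15/28*1/10 + 1/8*3/10 + 19/56*1/10 = 1/8 = pi_2  (ok)
  15/28*1/2 + 1/8*3/10 + 19/56*1/10 = 19/56 = pi_3  (ok)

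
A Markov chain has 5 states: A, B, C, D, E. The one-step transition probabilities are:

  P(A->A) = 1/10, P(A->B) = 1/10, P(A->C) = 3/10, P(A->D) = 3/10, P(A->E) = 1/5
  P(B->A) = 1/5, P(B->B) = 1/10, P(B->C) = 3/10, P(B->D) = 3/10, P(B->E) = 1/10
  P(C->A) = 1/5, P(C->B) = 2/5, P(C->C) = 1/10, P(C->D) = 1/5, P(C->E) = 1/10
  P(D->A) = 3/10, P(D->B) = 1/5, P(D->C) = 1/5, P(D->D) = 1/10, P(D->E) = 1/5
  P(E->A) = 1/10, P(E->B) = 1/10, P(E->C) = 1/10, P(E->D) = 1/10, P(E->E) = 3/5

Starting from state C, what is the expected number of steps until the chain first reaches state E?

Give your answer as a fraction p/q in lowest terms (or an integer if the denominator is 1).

Let h_i = expected steps to first reach E from state i.
Boundary: h_E = 0.
First-step equations for the other states:
  h_A = 1 + 1/10*h_A + 1/10*h_B + 3/10*h_C + 3/10*h_D + 1/5*h_E
  h_B = 1 + 1/5*h_A + 1/10*h_B + 3/10*h_C + 3/10*h_D + 1/10*h_E
  h_C = 1 + 1/5*h_A + 2/5*h_B + 1/10*h_C + 1/5*h_D + 1/10*h_E
  h_D = 1 + 3/10*h_A + 1/5*h_B + 1/5*h_C + 1/10*h_D + 1/5*h_E

Substituting h_E = 0 and rearranging gives the linear system (I - Q) h = 1:
  [9/10, -1/10, -3/10, -3/10] . (h_A, h_B, h_C, h_D) = 1
  [-1/5, 9/10, -3/10, -3/10] . (h_A, h_B, h_C, h_D) = 1
  [-1/5, -2/5, 9/10, -1/5] . (h_A, h_B, h_C, h_D) = 1
  [-3/10, -1/5, -1/5, 9/10] . (h_A, h_B, h_C, h_D) = 1

Solving yields:
  h_A = 260/41
  h_B = 286/41
  h_C = 3170/451
  h_D = 2858/451

Starting state is C, so the expected hitting time is h_C = 3170/451.

Answer: 3170/451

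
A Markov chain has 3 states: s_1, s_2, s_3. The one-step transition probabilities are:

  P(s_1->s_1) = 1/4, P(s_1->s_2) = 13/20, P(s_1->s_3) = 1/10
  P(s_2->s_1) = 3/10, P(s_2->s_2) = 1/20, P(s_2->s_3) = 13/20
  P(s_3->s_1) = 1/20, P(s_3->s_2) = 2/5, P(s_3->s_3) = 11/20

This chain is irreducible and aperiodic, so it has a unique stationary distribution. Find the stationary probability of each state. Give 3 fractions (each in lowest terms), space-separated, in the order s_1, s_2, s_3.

The stationary distribution satisfies pi = pi * P, i.e.:
  pi_s_1 = 1/4*pi_s_1 + 3/10*pi_s_2 + 1/20*pi_s_3
  pi_s_2 = 13/20*pi_s_1 + 1/20*pi_s_2 + 2/5*pi_s_3
  pi_s_3 = 1/10*pi_s_1 + 13/20*pi_s_2 + 11/20*pi_s_3
with normalization: pi_s_1 + pi_s_2 + pi_s_3 = 1.

Using the first 2 balance equations plus normalization, the linear system A*pi = b is:
  [-3/4, 3/10, 1/20] . pi = 0
  [13/20, -19/20, 2/5] . pi = 0
  [1, 1, 1] . pi = 1

Solving yields:
  pi_s_1 = 67/407
  pi_s_2 = 133/407
  pi_s_3 = 207/407

Verification (pi * P):
  67/407*1/4 + 133/407*3/10 + 207/407*1/20 = 67/407 = pi_s_1  (ok)
  67/407*13/20 + 133/407*1/20 + 207/407*2/5 = 133/407 = pi_s_2  (ok)
  67/407*1/10 + 133/407*13/20 + 207/407*11/20 = 207/407 = pi_s_3  (ok)

Answer: 67/407 133/407 207/407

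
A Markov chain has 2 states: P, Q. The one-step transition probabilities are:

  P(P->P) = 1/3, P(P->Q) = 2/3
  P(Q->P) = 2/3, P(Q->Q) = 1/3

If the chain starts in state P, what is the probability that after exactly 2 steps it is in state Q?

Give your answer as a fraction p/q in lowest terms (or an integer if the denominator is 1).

Computing P^2 by repeated multiplication:
P^1 =
  P: [1/3, 2/3]
  Q: [2/3, 1/3]
P^2 =
  P: [5/9, 4/9]
  Q: [4/9, 5/9]

(P^2)[P -> Q] = 4/9

Answer: 4/9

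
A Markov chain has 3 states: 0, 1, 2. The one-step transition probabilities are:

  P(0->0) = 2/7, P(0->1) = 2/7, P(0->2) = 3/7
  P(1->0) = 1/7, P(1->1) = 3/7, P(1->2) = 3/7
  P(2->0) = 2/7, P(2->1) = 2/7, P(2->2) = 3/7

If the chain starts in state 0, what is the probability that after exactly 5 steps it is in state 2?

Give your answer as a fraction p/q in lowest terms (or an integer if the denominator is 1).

Computing P^5 by repeated multiplication:
P^1 =
  0: [2/7, 2/7, 3/7]
  1: [1/7, 3/7, 3/7]
  2: [2/7, 2/7, 3/7]
P^2 =
  0: [12/49, 16/49, 3/7]
  1: [11/49, 17/49, 3/7]
  2: [12/49, 16/49, 3/7]
P^3 =
  0: [82/343, 114/343, 3/7]
  1: [81/343, 115/343, 3/7]
  2: [82/343, 114/343, 3/7]
P^4 =
  0: [572/2401, 800/2401, 3/7]
  1: [571/2401, 801/2401, 3/7]
  2: [572/2401, 800/2401, 3/7]
P^5 =
  0: [4002/16807, 5602/16807, 3/7]
  1: [4001/16807, 5603/16807, 3/7]
  2: [4002/16807, 5602/16807, 3/7]

(P^5)[0 -> 2] = 3/7

Answer: 3/7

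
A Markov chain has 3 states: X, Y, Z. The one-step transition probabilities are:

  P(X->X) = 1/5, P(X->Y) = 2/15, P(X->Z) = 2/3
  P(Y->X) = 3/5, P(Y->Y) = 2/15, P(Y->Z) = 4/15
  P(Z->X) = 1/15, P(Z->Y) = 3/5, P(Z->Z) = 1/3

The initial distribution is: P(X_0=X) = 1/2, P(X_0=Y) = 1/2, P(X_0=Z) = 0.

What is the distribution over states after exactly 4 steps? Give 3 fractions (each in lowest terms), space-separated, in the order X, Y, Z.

Answer: 14629/50625 15577/50625 20419/50625

Derivation:
Propagating the distribution step by step (d_{t+1} = d_t * P):
d_0 = (X=1/2, Y=1/2, Z=0)
  d_1[X] = 1/2*1/5 + 1/2*3/5 + 0*1/15 = 2/5
  d_1[Y] = 1/2*2/15 + 1/2*2/15 + 0*3/5 = 2/15
  d_1[Z] = 1/2*2/3 + 1/2*4/15 + 0*1/3 = 7/15
d_1 = (X=2/5, Y=2/15, Z=7/15)
  d_2[X] = 2/5*1/5 + 2/15*3/5 + 7/15*1/15 = 43/225
  d_2[Y] = 2/5*2/15 + 2/15*2/15 + 7/15*3/5 = 79/225
  d_2[Z] = 2/5*2/3 + 2/15*4/15 + 7/15*1/3 = 103/225
d_2 = (X=43/225, Y=79/225, Z=103/225)
  d_3[X] = 43/225*1/5 + 79/225*3/5 + 103/225*1/15 = 943/3375
  d_3[Y] = 43/225*2/15 + 79/225*2/15 + 103/225*3/5 = 1171/3375
  d_3[Z] = 43/225*2/3 + 79/225*4/15 + 103/225*1/3 = 1261/3375
d_3 = (X=943/3375, Y=1171/3375, Z=1261/3375)
  d_4[X] = 943/3375*1/5 + 1171/3375*3/5 + 1261/3375*1/15 = 14629/50625
  d_4[Y] = 943/3375*2/15 + 1171/3375*2/15 + 1261/3375*3/5 = 15577/50625
  d_4[Z] = 943/3375*2/3 + 1171/3375*4/15 + 1261/3375*1/3 = 20419/50625
d_4 = (X=14629/50625, Y=15577/50625, Z=20419/50625)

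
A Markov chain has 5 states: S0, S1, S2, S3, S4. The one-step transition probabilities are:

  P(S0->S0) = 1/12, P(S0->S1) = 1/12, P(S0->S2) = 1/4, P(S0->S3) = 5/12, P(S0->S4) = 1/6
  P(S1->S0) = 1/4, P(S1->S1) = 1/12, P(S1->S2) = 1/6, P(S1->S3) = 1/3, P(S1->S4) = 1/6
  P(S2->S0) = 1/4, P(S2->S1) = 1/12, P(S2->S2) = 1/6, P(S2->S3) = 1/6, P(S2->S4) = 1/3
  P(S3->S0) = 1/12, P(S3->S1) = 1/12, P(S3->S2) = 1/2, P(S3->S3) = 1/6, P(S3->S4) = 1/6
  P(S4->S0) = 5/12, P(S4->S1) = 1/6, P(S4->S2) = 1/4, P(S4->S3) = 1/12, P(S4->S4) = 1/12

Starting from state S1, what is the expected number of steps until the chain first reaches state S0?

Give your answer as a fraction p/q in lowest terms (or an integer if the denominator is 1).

Let h_i = expected steps to first reach S0 from state i.
Boundary: h_S0 = 0.
First-step equations for the other states:
  h_S1 = 1 + 1/4*h_S0 + 1/12*h_S1 + 1/6*h_S2 + 1/3*h_S3 + 1/6*h_S4
  h_S2 = 1 + 1/4*h_S0 + 1/12*h_S1 + 1/6*h_S2 + 1/6*h_S3 + 1/3*h_S4
  h_S3 = 1 + 1/12*h_S0 + 1/12*h_S1 + 1/2*h_S2 + 1/6*h_S3 + 1/6*h_S4
  h_S4 = 1 + 5/12*h_S0 + 1/6*h_S1 + 1/4*h_S2 + 1/12*h_S3 + 1/12*h_S4

Substituting h_S0 = 0 and rearranging gives the linear system (I - Q) h = 1:
  [11/12, -1/6, -1/3, -1/6] . (h_S1, h_S2, h_S3, h_S4) = 1
  [-1/12, 5/6, -1/6, -1/3] . (h_S1, h_S2, h_S3, h_S4) = 1
  [-1/12, -1/2, 5/6, -1/6] . (h_S1, h_S2, h_S3, h_S4) = 1
  [-1/6, -1/4, -1/12, 11/12] . (h_S1, h_S2, h_S3, h_S4) = 1

Solving yields:
  h_S1 = 2284/565
  h_S2 = 2164/565
  h_S3 = 2576/565
  h_S4 = 1856/565

Starting state is S1, so the expected hitting time is h_S1 = 2284/565.

Answer: 2284/565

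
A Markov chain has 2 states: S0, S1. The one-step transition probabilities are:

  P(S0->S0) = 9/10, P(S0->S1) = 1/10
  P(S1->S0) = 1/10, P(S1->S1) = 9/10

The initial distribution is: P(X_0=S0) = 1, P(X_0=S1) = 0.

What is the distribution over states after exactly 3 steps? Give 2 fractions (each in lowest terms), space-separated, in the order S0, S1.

Answer: 189/250 61/250

Derivation:
Propagating the distribution step by step (d_{t+1} = d_t * P):
d_0 = (S0=1, S1=0)
  d_1[S0] = 1*9/10 + 0*1/10 = 9/10
  d_1[S1] = 1*1/10 + 0*9/10 = 1/10
d_1 = (S0=9/10, S1=1/10)
  d_2[S0] = 9/10*9/10 + 1/10*1/10 = 41/50
  d_2[S1] = 9/10*1/10 + 1/10*9/10 = 9/50
d_2 = (S0=41/50, S1=9/50)
  d_3[S0] = 41/50*9/10 + 9/50*1/10 = 189/250
  d_3[S1] = 41/50*1/10 + 9/50*9/10 = 61/250
d_3 = (S0=189/250, S1=61/250)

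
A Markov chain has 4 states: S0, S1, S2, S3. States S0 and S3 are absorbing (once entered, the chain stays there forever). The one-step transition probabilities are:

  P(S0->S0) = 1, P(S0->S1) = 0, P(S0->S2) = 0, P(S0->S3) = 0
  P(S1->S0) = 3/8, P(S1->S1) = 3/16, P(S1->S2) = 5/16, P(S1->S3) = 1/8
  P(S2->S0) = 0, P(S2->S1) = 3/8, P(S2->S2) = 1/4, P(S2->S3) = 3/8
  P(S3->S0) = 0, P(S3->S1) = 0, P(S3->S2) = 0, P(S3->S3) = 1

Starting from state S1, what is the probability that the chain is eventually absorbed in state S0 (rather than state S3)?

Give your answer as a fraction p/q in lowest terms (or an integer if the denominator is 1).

Let a_i = P(absorbed in S0 | start in state i).
Boundary conditions: a_S0 = 1, a_S3 = 0.
For each transient state i, a_i = sum_j P(i->j) * a_j:
  a_S1 = 3/8*a_S0 + 3/16*a_S1 + 5/16*a_S2 + 1/8*a_S3
  a_S2 = 0*a_S0 + 3/8*a_S1 + 1/4*a_S2 + 3/8*a_S3

Substituting a_S0 = 1 and a_S3 = 0, rearrange to (I - Q) a = r where r[i] = P(i -> S0):
  [13/16, -5/16] . (a_S1, a_S2) = 3/8
  [-3/8, 3/4] . (a_S1, a_S2) = 0

Solving yields:
  a_S1 = 4/7
  a_S2 = 2/7

Starting state is S1, so the absorption probability is a_S1 = 4/7.

Answer: 4/7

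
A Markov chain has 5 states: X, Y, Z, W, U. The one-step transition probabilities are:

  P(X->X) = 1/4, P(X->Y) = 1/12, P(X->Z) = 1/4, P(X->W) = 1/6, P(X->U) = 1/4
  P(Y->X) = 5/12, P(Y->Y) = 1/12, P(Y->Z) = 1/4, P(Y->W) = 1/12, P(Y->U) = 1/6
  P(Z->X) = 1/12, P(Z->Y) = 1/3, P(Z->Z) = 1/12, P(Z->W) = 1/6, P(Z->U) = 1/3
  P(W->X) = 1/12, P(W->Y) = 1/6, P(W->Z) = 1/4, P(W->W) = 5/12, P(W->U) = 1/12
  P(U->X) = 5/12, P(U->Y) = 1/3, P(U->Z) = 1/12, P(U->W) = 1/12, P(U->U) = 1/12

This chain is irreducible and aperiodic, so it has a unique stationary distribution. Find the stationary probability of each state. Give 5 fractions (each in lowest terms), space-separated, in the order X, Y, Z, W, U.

The stationary distribution satisfies pi = pi * P, i.e.:
  pi_X = 1/4*pi_X + 5/12*pi_Y + 1/12*pi_Z + 1/12*pi_W + 5/12*pi_U
  pi_Y = 1/12*pi_X + 1/12*pi_Y + 1/3*pi_Z + 1/6*pi_W + 1/3*pi_U
  pi_Z = 1/4*pi_X + 1/4*pi_Y + 1/12*pi_Z + 1/4*pi_W + 1/12*pi_U
  pi_W = 1/6*pi_X + 1/12*pi_Y + 1/6*pi_Z + 5/12*pi_W + 1/12*pi_U
  pi_U = 1/4*pi_X + 1/6*pi_Y + 1/3*pi_Z + 1/12*pi_W + 1/12*pi_U
with normalization: pi_X + pi_Y + pi_Z + pi_W + pi_U = 1.

Using the first 4 balance equations plus normalization, the linear system A*pi = b is:
  [-3/4, 5/12, 1/12, 1/12, 5/12] . pi = 0
  [1/12, -11/12, 1/3, 1/6, 1/3] . pi = 0
  [1/4, 1/4, -11/12, 1/4, 1/12] . pi = 0
  [1/6, 1/12, 1/6, -7/12, 1/12] . pi = 0
  [1, 1, 1, 1, 1] . pi = 1

Solving yields:
  pi_X = 2709/10742
  pi_Y = 2065/10742
  pi_Z = 2013/10742
  pi_W = 1933/10742
  pi_U = 1011/5371

Verification (pi * P):
  2709/10742*1/4 + 2065/10742*5/12 + 2013/10742*1/12 + 1933/10742*1/12 + 1011/5371*5/12 = 2709/10742 = pi_X  (ok)
  2709/10742*1/12 + 2065/10742*1/12 + 2013/10742*1/3 + 1933/10742*1/6 + 1011/5371*1/3 = 2065/10742 = pi_Y  (ok)
  2709/10742*1/4 + 2065/10742*1/4 + 2013/10742*1/12 + 1933/10742*1/4 + 1011/5371*1/12 = 2013/10742 = pi_Z  (ok)
  2709/10742*1/6 + 2065/10742*1/12 + 2013/10742*1/6 + 1933/10742*5/12 + 1011/5371*1/12 = 1933/10742 = pi_W  (ok)
  2709/10742*1/4 + 2065/10742*1/6 + 2013/10742*1/3 + 1933/10742*1/12 + 1011/5371*1/12 = 1011/5371 = pi_U  (ok)

Answer: 2709/10742 2065/10742 2013/10742 1933/10742 1011/5371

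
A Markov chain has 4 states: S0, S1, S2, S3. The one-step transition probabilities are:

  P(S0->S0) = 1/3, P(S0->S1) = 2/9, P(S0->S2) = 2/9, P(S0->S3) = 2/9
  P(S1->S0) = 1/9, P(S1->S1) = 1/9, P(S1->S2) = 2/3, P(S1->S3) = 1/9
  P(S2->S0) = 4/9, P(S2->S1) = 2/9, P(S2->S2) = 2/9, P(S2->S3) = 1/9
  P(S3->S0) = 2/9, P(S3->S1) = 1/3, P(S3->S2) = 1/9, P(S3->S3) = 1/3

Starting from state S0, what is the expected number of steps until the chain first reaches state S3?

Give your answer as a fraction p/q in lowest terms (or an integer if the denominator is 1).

Let h_i = expected steps to first reach S3 from state i.
Boundary: h_S3 = 0.
First-step equations for the other states:
  h_S0 = 1 + 1/3*h_S0 + 2/9*h_S1 + 2/9*h_S2 + 2/9*h_S3
  h_S1 = 1 + 1/9*h_S0 + 1/9*h_S1 + 2/3*h_S2 + 1/9*h_S3
  h_S2 = 1 + 4/9*h_S0 + 2/9*h_S1 + 2/9*h_S2 + 1/9*h_S3

Substituting h_S3 = 0 and rearranging gives the linear system (I - Q) h = 1:
  [2/3, -2/9, -2/9] . (h_S0, h_S1, h_S2) = 1
  [-1/9, 8/9, -2/3] . (h_S0, h_S1, h_S2) = 1
  [-4/9, -2/9, 7/9] . (h_S0, h_S1, h_S2) = 1

Solving yields:
  h_S0 = 405/67
  h_S1 = 927/134
  h_S2 = 450/67

Starting state is S0, so the expected hitting time is h_S0 = 405/67.

Answer: 405/67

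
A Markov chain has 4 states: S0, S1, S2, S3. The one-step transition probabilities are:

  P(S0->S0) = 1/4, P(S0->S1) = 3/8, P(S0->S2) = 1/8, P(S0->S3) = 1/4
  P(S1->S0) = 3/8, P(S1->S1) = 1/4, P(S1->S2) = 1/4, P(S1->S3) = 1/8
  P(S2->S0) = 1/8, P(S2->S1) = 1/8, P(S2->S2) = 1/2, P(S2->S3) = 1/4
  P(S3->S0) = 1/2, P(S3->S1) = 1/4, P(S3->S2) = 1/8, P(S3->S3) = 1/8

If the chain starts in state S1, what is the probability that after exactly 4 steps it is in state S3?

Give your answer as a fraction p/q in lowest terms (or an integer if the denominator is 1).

Computing P^4 by repeated multiplication:
P^1 =
  S0: [1/4, 3/8, 1/8, 1/4]
  S1: [3/8, 1/4, 1/4, 1/8]
  S2: [1/8, 1/8, 1/2, 1/4]
  S3: [1/2, 1/4, 1/8, 1/8]
P^2 =
  S0: [11/32, 17/64, 7/32, 11/64]
  S1: [9/32, 17/64, 1/4, 13/64]
  S2: [17/64, 13/64, 21/64, 13/64]
  S3: [19/64, 19/64, 13/64, 13/64]
P^3 =
  S0: [153/512, 17/64, 123/512, 25/128]
  S1: [155/512, 65/256, 129/512, 49/256]
  S2: [73/256, 31/128, 35/128, 51/256]
  S3: [5/16, 67/256, 61/256, 3/16]
P^4 =
  S0: [1237/4096, 527/2048, 1017/4096, 197/1024]
  S1: [1221/4096, 525/2048, 1029/4096, 199/1024]
  S2: [303/1024, 515/2048, 33/128, 399/2048]
  S3: [307/1024, 531/2048, 253/1024, 397/2048]

(P^4)[S1 -> S3] = 199/1024

Answer: 199/1024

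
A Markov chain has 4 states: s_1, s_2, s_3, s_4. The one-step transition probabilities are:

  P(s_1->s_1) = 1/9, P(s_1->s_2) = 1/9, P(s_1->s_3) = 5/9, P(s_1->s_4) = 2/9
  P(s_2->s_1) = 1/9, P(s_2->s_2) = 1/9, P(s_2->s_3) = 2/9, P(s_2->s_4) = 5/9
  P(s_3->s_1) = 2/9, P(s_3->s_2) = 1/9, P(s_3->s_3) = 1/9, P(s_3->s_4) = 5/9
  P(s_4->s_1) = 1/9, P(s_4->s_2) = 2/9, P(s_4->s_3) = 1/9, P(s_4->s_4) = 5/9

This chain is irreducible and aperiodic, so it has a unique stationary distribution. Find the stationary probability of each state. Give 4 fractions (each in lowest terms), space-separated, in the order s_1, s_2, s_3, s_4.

Answer: 103/780 131/780 49/260 133/260

Derivation:
The stationary distribution satisfies pi = pi * P, i.e.:
  pi_s_1 = 1/9*pi_s_1 + 1/9*pi_s_2 + 2/9*pi_s_3 + 1/9*pi_s_4
  pi_s_2 = 1/9*pi_s_1 + 1/9*pi_s_2 + 1/9*pi_s_3 + 2/9*pi_s_4
  pi_s_3 = 5/9*pi_s_1 + 2/9*pi_s_2 + 1/9*pi_s_3 + 1/9*pi_s_4
  pi_s_4 = 2/9*pi_s_1 + 5/9*pi_s_2 + 5/9*pi_s_3 + 5/9*pi_s_4
with normalization: pi_s_1 + pi_s_2 + pi_s_3 + pi_s_4 = 1.

Using the first 3 balance equations plus normalization, the linear system A*pi = b is:
  [-8/9, 1/9, 2/9, 1/9] . pi = 0
  [1/9, -8/9, 1/9, 2/9] . pi = 0
  [5/9, 2/9, -8/9, 1/9] . pi = 0
  [1, 1, 1, 1] . pi = 1

Solving yields:
  pi_s_1 = 103/780
  pi_s_2 = 131/780
  pi_s_3 = 49/260
  pi_s_4 = 133/260

Verification (pi * P):
  103/780*1/9 + 131/780*1/9 + 49/260*2/9 + 133/260*1/9 = 103/780 = pi_s_1  (ok)
  103/780*1/9 + 131/780*1/9 + 49/260*1/9 + 133/260*2/9 = 131/780 = pi_s_2  (ok)
  103/780*5/9 + 131/780*2/9 + 49/260*1/9 + 133/260*1/9 = 49/260 = pi_s_3  (ok)
  103/780*2/9 + 131/780*5/9 + 49/260*5/9 + 133/260*5/9 = 133/260 = pi_s_4  (ok)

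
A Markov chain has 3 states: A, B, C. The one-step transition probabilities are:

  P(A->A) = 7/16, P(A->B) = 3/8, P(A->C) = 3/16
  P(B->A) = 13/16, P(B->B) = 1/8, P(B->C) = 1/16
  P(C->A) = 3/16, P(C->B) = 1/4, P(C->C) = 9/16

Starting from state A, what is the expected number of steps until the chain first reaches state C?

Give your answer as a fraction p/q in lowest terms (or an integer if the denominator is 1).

Let h_i = expected steps to first reach C from state i.
Boundary: h_C = 0.
First-step equations for the other states:
  h_A = 1 + 7/16*h_A + 3/8*h_B + 3/16*h_C
  h_B = 1 + 13/16*h_A + 1/8*h_B + 1/16*h_C

Substituting h_C = 0 and rearranging gives the linear system (I - Q) h = 1:
  [9/16, -3/8] . (h_A, h_B) = 1
  [-13/16, 7/8] . (h_A, h_B) = 1

Solving yields:
  h_A = 20/3
  h_B = 22/3

Starting state is A, so the expected hitting time is h_A = 20/3.

Answer: 20/3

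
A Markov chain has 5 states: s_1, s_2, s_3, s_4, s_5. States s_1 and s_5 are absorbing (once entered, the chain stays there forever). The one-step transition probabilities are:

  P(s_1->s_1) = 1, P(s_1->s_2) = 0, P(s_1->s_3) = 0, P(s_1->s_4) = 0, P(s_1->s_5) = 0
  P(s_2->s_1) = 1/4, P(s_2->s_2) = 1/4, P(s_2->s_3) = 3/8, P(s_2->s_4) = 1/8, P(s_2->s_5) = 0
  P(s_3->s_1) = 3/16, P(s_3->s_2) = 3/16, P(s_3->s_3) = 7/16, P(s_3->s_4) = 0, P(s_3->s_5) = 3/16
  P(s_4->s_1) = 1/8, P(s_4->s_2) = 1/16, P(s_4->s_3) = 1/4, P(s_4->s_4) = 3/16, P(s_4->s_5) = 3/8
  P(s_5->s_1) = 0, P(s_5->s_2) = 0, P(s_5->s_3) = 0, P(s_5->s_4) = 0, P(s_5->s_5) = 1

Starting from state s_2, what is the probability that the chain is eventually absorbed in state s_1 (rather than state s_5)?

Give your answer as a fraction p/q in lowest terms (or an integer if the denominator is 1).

Answer: 127/188

Derivation:
Let a_i = P(absorbed in s_1 | start in state i).
Boundary conditions: a_s_1 = 1, a_s_5 = 0.
For each transient state i, a_i = sum_j P(i->j) * a_j:
  a_s_2 = 1/4*a_s_1 + 1/4*a_s_2 + 3/8*a_s_3 + 1/8*a_s_4 + 0*a_s_5
  a_s_3 = 3/16*a_s_1 + 3/16*a_s_2 + 7/16*a_s_3 + 0*a_s_4 + 3/16*a_s_5
  a_s_4 = 1/8*a_s_1 + 1/16*a_s_2 + 1/4*a_s_3 + 3/16*a_s_4 + 3/8*a_s_5

Substituting a_s_1 = 1 and a_s_5 = 0, rearrange to (I - Q) a = r where r[i] = P(i -> s_1):
  [3/4, -3/8, -1/8] . (a_s_2, a_s_3, a_s_4) = 1/4
  [-3/16, 9/16, 0] . (a_s_2, a_s_3, a_s_4) = 3/16
  [-1/16, -1/4, 13/16] . (a_s_2, a_s_3, a_s_4) = 1/8

Solving yields:
  a_s_2 = 127/188
  a_s_3 = 105/188
  a_s_4 = 71/188

Starting state is s_2, so the absorption probability is a_s_2 = 127/188.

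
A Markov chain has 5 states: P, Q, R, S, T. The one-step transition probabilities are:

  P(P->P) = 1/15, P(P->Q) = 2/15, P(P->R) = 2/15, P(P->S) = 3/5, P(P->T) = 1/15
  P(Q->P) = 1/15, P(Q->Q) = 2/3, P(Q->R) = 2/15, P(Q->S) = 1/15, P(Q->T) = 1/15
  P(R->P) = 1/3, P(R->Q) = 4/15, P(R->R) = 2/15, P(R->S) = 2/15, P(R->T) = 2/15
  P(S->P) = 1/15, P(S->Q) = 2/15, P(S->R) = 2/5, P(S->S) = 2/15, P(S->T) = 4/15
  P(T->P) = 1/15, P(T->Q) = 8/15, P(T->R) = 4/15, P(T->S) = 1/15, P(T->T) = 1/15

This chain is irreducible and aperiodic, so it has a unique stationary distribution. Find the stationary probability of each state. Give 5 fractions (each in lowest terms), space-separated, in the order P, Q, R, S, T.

The stationary distribution satisfies pi = pi * P, i.e.:
  pi_P = 1/15*pi_P + 1/15*pi_Q + 1/3*pi_R + 1/15*pi_S + 1/15*pi_T
  pi_Q = 2/15*pi_P + 2/3*pi_Q + 4/15*pi_R + 2/15*pi_S + 8/15*pi_T
  pi_R = 2/15*pi_P + 2/15*pi_Q + 2/15*pi_R + 2/5*pi_S + 4/15*pi_T
  pi_S = 3/5*pi_P + 1/15*pi_Q + 2/15*pi_R + 2/15*pi_S + 1/15*pi_T
  pi_T = 1/15*pi_P + 1/15*pi_Q + 2/15*pi_R + 4/15*pi_S + 1/15*pi_T
with normalization: pi_P + pi_Q + pi_R + pi_S + pi_T = 1.

Using the first 4 balance equations plus normalization, the linear system A*pi = b is:
  [-14/15, 1/15, 1/3, 1/15, 1/15] . pi = 0
  [2/15, -1/3, 4/15, 2/15, 8/15] . pi = 0
  [2/15, 2/15, -13/15, 2/5, 4/15] . pi = 0
  [3/5, 1/15, 2/15, -13/15, 1/15] . pi = 0
  [1, 1, 1, 1, 1] . pi = 1

Solving yields:
  pi_P = 213/1822
  pi_Q = 3159/7288
  pi_R = 1373/7288
  pi_S = 2211/14576
  pi_T = 1597/14576

Verification (pi * P):
  213/1822*1/15 + 3159/7288*1/15 + 1373/7288*1/3 + 2211/14576*1/15 + 1597/14576*1/15 = 213/1822 = pi_P  (ok)
  213/1822*2/15 + 3159/7288*2/3 + 1373/7288*4/15 + 2211/14576*2/15 + 1597/14576*8/15 = 3159/7288 = pi_Q  (ok)
  213/1822*2/15 + 3159/7288*2/15 + 1373/7288*2/15 + 2211/14576*2/5 + 1597/14576*4/15 = 1373/7288 = pi_R  (ok)
  213/1822*3/5 + 3159/7288*1/15 + 1373/7288*2/15 + 2211/14576*2/15 + 1597/14576*1/15 = 2211/14576 = pi_S  (ok)
  213/1822*1/15 + 3159/7288*1/15 + 1373/7288*2/15 + 2211/14576*4/15 + 1597/14576*1/15 = 1597/14576 = pi_T  (ok)

Answer: 213/1822 3159/7288 1373/7288 2211/14576 1597/14576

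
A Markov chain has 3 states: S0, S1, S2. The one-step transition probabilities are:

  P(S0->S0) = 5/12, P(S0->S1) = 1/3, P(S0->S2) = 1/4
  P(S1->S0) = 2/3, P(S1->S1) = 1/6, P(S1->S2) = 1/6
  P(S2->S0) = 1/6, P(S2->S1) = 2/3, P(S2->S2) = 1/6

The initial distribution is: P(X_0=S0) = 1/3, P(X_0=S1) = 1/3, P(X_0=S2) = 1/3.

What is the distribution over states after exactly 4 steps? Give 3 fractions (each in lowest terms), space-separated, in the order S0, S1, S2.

Propagating the distribution step by step (d_{t+1} = d_t * P):
d_0 = (S0=1/3, S1=1/3, S2=1/3)
  d_1[S0] = 1/3*5/12 + 1/3*2/3 + 1/3*1/6 = 5/12
  d_1[S1] = 1/3*1/3 + 1/3*1/6 + 1/3*2/3 = 7/18
  d_1[S2] = 1/3*1/4 + 1/3*1/6 + 1/3*1/6 = 7/36
d_1 = (S0=5/12, S1=7/18, S2=7/36)
  d_2[S0] = 5/12*5/12 + 7/18*2/3 + 7/36*1/6 = 67/144
  d_2[S1] = 5/12*1/3 + 7/18*1/6 + 7/36*2/3 = 1/3
  d_2[S2] = 5/12*1/4 + 7/18*1/6 + 7/36*1/6 = 29/144
d_2 = (S0=67/144, S1=1/3, S2=29/144)
  d_3[S0] = 67/144*5/12 + 1/3*2/3 + 29/144*1/6 = 259/576
  d_3[S1] = 67/144*1/3 + 1/3*1/6 + 29/144*2/3 = 149/432
  d_3[S2] = 67/144*1/4 + 1/3*1/6 + 29/144*1/6 = 355/1728
d_3 = (S0=259/576, S1=149/432, S2=355/1728)
  d_4[S0] = 259/576*5/12 + 149/432*2/3 + 355/1728*1/6 = 3121/6912
  d_4[S1] = 259/576*1/3 + 149/432*1/6 + 355/1728*2/3 = 595/1728
  d_4[S2] = 259/576*1/4 + 149/432*1/6 + 355/1728*1/6 = 1411/6912
d_4 = (S0=3121/6912, S1=595/1728, S2=1411/6912)

Answer: 3121/6912 595/1728 1411/6912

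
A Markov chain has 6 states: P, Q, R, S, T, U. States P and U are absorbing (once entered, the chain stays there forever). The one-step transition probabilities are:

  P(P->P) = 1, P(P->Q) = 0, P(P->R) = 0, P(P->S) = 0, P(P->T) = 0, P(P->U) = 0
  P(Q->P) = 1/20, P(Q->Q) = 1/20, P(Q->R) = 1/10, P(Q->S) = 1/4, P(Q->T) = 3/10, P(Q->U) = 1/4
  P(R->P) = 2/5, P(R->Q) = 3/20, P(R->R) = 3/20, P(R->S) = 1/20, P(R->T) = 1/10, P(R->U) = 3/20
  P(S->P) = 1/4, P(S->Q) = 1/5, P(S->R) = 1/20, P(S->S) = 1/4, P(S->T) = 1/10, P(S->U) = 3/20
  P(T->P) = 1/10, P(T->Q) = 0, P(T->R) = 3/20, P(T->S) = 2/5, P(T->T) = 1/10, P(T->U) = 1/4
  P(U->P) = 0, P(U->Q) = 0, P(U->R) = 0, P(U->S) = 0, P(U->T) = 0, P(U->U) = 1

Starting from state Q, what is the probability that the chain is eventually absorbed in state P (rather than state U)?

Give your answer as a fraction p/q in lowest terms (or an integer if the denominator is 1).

Let a_i = P(absorbed in P | start in state i).
Boundary conditions: a_P = 1, a_U = 0.
For each transient state i, a_i = sum_j P(i->j) * a_j:
  a_Q = 1/20*a_P + 1/20*a_Q + 1/10*a_R + 1/4*a_S + 3/10*a_T + 1/4*a_U
  a_R = 2/5*a_P + 3/20*a_Q + 3/20*a_R + 1/20*a_S + 1/10*a_T + 3/20*a_U
  a_S = 1/4*a_P + 1/5*a_Q + 1/20*a_R + 1/4*a_S + 1/10*a_T + 3/20*a_U
  a_T = 1/10*a_P + 0*a_Q + 3/20*a_R + 2/5*a_S + 1/10*a_T + 1/4*a_U

Substituting a_P = 1 and a_U = 0, rearrange to (I - Q) a = r where r[i] = P(i -> P):
  [19/20, -1/10, -1/4, -3/10] . (a_Q, a_R, a_S, a_T) = 1/20
  [-3/20, 17/20, -1/20, -1/10] . (a_Q, a_R, a_S, a_T) = 2/5
  [-1/5, -1/20, 3/4, -1/10] . (a_Q, a_R, a_S, a_T) = 1/4
  [0, -3/20, -2/5, 9/10] . (a_Q, a_R, a_S, a_T) = 1/10

Solving yields:
  a_Q = 13651/33563
  a_R = 21087/33563
  a_S = 18283/33563
  a_T = 30739/67126

Starting state is Q, so the absorption probability is a_Q = 13651/33563.

Answer: 13651/33563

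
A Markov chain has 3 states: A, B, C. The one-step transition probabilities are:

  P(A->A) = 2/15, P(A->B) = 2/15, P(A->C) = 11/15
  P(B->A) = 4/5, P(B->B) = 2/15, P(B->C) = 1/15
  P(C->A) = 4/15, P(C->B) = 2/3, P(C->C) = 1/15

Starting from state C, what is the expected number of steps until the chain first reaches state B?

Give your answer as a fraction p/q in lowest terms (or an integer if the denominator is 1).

Let h_i = expected steps to first reach B from state i.
Boundary: h_B = 0.
First-step equations for the other states:
  h_A = 1 + 2/15*h_A + 2/15*h_B + 11/15*h_C
  h_C = 1 + 4/15*h_A + 2/3*h_B + 1/15*h_C

Substituting h_B = 0 and rearranging gives the linear system (I - Q) h = 1:
  [13/15, -11/15] . (h_A, h_C) = 1
  [-4/15, 14/15] . (h_A, h_C) = 1

Solving yields:
  h_A = 125/46
  h_C = 85/46

Starting state is C, so the expected hitting time is h_C = 85/46.

Answer: 85/46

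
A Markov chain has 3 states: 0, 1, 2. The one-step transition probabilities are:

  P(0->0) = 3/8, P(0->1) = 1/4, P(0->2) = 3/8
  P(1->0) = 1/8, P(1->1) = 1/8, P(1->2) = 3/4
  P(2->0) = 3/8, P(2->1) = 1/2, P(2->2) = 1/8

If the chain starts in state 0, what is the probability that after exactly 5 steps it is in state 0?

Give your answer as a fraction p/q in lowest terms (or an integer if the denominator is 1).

Answer: 1217/4096

Derivation:
Computing P^5 by repeated multiplication:
P^1 =
  0: [3/8, 1/4, 3/8]
  1: [1/8, 1/8, 3/4]
  2: [3/8, 1/2, 1/8]
P^2 =
  0: [5/16, 5/16, 3/8]
  1: [11/32, 27/64, 15/64]
  2: [1/4, 7/32, 17/32]
P^3 =
  0: [19/64, 39/128, 51/128]
  1: [69/256, 131/512, 243/512]
  2: [41/128, 91/256, 83/256]
P^4 =
  0: [153/512, 319/1024, 399/1024]
  1: [637/2048, 1379/4096, 1443/4096]
  2: [293/1024, 587/2048, 875/2048]
P^5 =
  0: [1217/4096, 2527/8192, 3231/8192]
  1: [4765/16384, 9699/32768, 13539/32768]
  2: [2485/8192, 5259/16384, 6155/16384]

(P^5)[0 -> 0] = 1217/4096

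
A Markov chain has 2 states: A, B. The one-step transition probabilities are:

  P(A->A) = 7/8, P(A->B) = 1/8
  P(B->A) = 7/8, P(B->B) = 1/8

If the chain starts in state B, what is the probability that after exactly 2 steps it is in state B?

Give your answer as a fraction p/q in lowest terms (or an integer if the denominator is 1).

Answer: 1/8

Derivation:
Computing P^2 by repeated multiplication:
P^1 =
  A: [7/8, 1/8]
  B: [7/8, 1/8]
P^2 =
  A: [7/8, 1/8]
  B: [7/8, 1/8]

(P^2)[B -> B] = 1/8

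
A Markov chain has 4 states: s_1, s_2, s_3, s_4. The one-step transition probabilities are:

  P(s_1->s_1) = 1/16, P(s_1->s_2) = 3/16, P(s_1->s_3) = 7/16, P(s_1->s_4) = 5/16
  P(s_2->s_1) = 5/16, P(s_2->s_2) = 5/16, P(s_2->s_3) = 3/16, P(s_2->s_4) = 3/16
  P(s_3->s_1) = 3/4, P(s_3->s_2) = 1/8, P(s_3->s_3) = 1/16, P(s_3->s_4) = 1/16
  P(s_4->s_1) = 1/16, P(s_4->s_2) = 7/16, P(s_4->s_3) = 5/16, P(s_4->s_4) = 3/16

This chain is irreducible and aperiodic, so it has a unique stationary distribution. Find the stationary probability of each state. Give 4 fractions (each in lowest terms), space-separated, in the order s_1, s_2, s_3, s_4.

Answer: 823/2738 344/1369 349/1369 529/2738

Derivation:
The stationary distribution satisfies pi = pi * P, i.e.:
  pi_s_1 = 1/16*pi_s_1 + 5/16*pi_s_2 + 3/4*pi_s_3 + 1/16*pi_s_4
  pi_s_2 = 3/16*pi_s_1 + 5/16*pi_s_2 + 1/8*pi_s_3 + 7/16*pi_s_4
  pi_s_3 = 7/16*pi_s_1 + 3/16*pi_s_2 + 1/16*pi_s_3 + 5/16*pi_s_4
  pi_s_4 = 5/16*pi_s_1 + 3/16*pi_s_2 + 1/16*pi_s_3 + 3/16*pi_s_4
with normalization: pi_s_1 + pi_s_2 + pi_s_3 + pi_s_4 = 1.

Using the first 3 balance equations plus normalization, the linear system A*pi = b is:
  [-15/16, 5/16, 3/4, 1/16] . pi = 0
  [3/16, -11/16, 1/8, 7/16] . pi = 0
  [7/16, 3/16, -15/16, 5/16] . pi = 0
  [1, 1, 1, 1] . pi = 1

Solving yields:
  pi_s_1 = 823/2738
  pi_s_2 = 344/1369
  pi_s_3 = 349/1369
  pi_s_4 = 529/2738

Verification (pi * P):
  823/2738*1/16 + 344/1369*5/16 + 349/1369*3/4 + 529/2738*1/16 = 823/2738 = pi_s_1  (ok)
  823/2738*3/16 + 344/1369*5/16 + 349/1369*1/8 + 529/2738*7/16 = 344/1369 = pi_s_2  (ok)
  823/2738*7/16 + 344/1369*3/16 + 349/1369*1/16 + 529/2738*5/16 = 349/1369 = pi_s_3  (ok)
  823/2738*5/16 + 344/1369*3/16 + 349/1369*1/16 + 529/2738*3/16 = 529/2738 = pi_s_4  (ok)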